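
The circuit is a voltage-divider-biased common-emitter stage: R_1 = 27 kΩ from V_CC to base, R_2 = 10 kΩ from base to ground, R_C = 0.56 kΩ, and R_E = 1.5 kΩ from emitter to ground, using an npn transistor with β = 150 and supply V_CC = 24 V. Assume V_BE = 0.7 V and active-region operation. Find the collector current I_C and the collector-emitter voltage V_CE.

I_C ≈ 3.7 mA, V_CE ≈ 16 V

Thevenize the base divider: V_Th = V_CC·R_2/(R_1+R_2) = 24×10/37 = 6.49 V, R_Th = R_1‖R_2 = 7.3 kΩ.
Base-emitter loop: V_Th = I_B·R_Th + V_BE + (β+1)I_B·R_E, so I_B = (6.49 − 0.7) / (7.3 + 151×1.5) = 0.0248 mA.
I_C = β·I_B = 150×0.0248 = 3.71 mA, and I_E = (β+1)I_B = 3.74 mA.
V_CE = V_CC − I_C·R_C − I_E·R_E = 24 − 3.71×0.56 − 3.74×1.5 = 16.3 V.
V_CE = 16.3 V > 0.2 V confirms active-region operation.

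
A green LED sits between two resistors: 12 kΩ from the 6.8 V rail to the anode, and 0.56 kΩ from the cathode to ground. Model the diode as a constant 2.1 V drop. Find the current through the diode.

The two resistors are in series with the diode, so KVL gives 6.8 = I·12 + 2.1 + I·0.56.
I = (6.8 − 2.1) / (12 + 0.56) kΩ = 4.7 / 12.6 = 0.374 mA.

I ≈ 0.37 mA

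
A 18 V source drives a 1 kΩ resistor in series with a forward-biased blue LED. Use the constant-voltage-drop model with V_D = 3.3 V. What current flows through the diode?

KVL around the loop: 18 = V_D + I·R = 3.3 + I × 1 kΩ.
So I = (18 − 3.3) / 1 kΩ = 14.7 / 1 = 14.7 mA.

I ≈ 15 mA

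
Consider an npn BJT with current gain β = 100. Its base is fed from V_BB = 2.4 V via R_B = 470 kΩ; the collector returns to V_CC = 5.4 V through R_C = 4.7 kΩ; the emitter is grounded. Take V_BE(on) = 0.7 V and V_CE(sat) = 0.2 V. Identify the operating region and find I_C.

Assume active. Base-emitter loop: I_B = (V_BB − V_BE)/R_B = (2.4 − 0.7)/470 = 0.00362 mA.
I_C = β·I_B = 100×0.00362 = 0.362 mA.
V_CE = V_CC − I_C·R_C = 5.4 − 0.362×4.7 = 3.7 V > V_CE(sat), so the active-region assumption holds.

active; I_C ≈ 0.36 mA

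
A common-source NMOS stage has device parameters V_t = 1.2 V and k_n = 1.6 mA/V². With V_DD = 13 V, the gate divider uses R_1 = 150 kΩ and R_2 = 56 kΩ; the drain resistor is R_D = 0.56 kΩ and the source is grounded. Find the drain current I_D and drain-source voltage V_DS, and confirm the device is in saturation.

I_D ≈ 4.4 mA, V_DS ≈ 11 V

V_G = V_DD·R_2/(R_1+R_2) = 13×56/206 = 3.53 V. With the source grounded, V_GS = V_G = 3.53 V.
Assume saturation: I_D = (k_n/2)(V_GS − V_t)² = (1.6/2)×(3.53 − 1.2)² = 0.8×2.33² = 4.36 mA.
V_DS = V_DD − I_D·R_D = 13 − 4.36×0.56 = 10.6 V.
Saturation requires V_DS ≥ V_GS − V_t = 2.33 V; 10.6 ≥ 2.33 ✓.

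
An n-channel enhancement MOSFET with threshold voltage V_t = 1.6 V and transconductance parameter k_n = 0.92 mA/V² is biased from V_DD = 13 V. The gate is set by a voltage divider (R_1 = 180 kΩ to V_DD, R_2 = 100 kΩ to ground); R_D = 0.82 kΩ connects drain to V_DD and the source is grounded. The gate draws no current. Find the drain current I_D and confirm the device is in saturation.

V_G = V_DD·R_2/(R_1+R_2) = 13×100/280 = 4.64 V. With the source grounded, V_GS = V_G = 4.64 V.
Assume saturation: I_D = (k_n/2)(V_GS − V_t)² = (0.92/2)×(4.64 − 1.6)² = 0.46×3.04² = 4.26 mA.
V_DS = V_DD − I_D·R_D = 13 − 4.26×0.82 = 9.51 V.
Saturation requires V_DS ≥ V_GS − V_t = 3.04 V; 9.51 ≥ 3.04 ✓.

I_D ≈ 4.3 mA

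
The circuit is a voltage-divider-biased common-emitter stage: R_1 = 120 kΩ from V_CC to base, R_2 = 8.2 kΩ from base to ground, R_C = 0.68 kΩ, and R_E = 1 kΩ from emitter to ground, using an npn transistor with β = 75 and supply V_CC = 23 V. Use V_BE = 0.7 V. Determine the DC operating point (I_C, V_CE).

I_C ≈ 0.69 mA, V_CE ≈ 22 V

Thevenize the base divider: V_Th = V_CC·R_2/(R_1+R_2) = 23×8.2/128 = 1.47 V, R_Th = R_1‖R_2 = 7.68 kΩ.
Base-emitter loop: V_Th = I_B·R_Th + V_BE + (β+1)I_B·R_E, so I_B = (1.47 − 0.7) / (7.68 + 76×1) = 0.00922 mA.
I_C = β·I_B = 75×0.00922 = 0.691 mA, and I_E = (β+1)I_B = 0.7 mA.
V_CE = V_CC − I_C·R_C − I_E·R_E = 23 − 0.691×0.68 − 0.7×1 = 21.8 V.
V_CE = 21.8 V > 0.2 V confirms active-region operation.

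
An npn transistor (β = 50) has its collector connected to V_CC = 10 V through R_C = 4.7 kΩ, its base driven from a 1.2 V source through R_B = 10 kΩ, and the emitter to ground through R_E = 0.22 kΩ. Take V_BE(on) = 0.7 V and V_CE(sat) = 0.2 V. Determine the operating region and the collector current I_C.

Assume active. Base-emitter loop: I_B = (V_BB − V_BE)/(R_B + (β+1)R_E) = (1.2 − 0.7)/(10 + 51×0.22) = 0.0236 mA.
I_C = β·I_B = 50×0.0236 = 1.18 mA.
V_CE = V_CC − I_C·R_C − I_E·R_E = 10 − 1.18×4.7 − 1.2×0.22 = 4.2 V > V_CE(sat), so the active-region assumption holds.

active; I_C ≈ 1.2 mA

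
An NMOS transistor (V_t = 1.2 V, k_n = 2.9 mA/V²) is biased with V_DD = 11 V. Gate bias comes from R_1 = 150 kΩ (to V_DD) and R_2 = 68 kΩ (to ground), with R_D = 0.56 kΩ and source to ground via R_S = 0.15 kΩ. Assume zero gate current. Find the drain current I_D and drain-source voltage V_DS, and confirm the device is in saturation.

I_D ≈ 3.9 mA, V_DS ≈ 8.2 V

V_G = V_DD·R_2/(R_1+R_2) = 11×68/218 = 3.43 V.
Assume saturation: I_D = (k_n/2)(V_GS − V_t)² with V_GS = V_G − I_D·R_S = 3.43 − 0.15·I_D.
Substituting gives 0.0326·I_D² − 1.97·I_D + 7.22 = 0, with roots I_D = 3.92 or 56.5 mA.
The root I_D = 56.5 mA gives V_GS = -5.04 V ≤ V_t, so take I_D = 3.92 mA.
Then V_GS = 2.84 V and V_DS = V_DD − I_D(R_D+R_S) = 11 − 3.92×0.71 = 8.22 V.
Saturation requires V_DS ≥ V_GS − V_t = 1.64 V; 8.22 ≥ 1.64 ✓.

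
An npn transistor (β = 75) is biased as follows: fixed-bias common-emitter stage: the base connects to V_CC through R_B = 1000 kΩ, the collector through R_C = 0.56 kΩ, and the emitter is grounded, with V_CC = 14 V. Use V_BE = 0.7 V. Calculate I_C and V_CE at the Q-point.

I_C ≈ 1 mA, V_CE ≈ 13 V

Base loop: V_CC = I_B·R_B + V_BE, so I_B = (14 − 0.7)/1000 kΩ = 0.0133 mA.
In the active region I_C = β·I_B = 75 × 0.0133 = 0.998 mA.
Collector loop: V_CE = V_CC − I_C·R_C = 14 − 0.998×0.56 = 13.4 V.
Since V_CE = 13.4 V > V_CE(sat) ≈ 0.2 V, the transistor is in the active region as assumed.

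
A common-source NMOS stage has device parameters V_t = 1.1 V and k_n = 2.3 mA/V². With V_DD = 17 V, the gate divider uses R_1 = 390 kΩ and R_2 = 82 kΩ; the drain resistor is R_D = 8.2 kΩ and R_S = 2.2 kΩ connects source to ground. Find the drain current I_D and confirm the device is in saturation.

I_D ≈ 0.53 mA

V_G = V_DD·R_2/(R_1+R_2) = 17×82/472 = 2.95 V.
Assume saturation: I_D = (k_n/2)(V_GS − V_t)² with V_GS = V_G − I_D·R_S = 2.95 − 2.2·I_D.
Substituting gives 5.57·I_D² − 10.4·I_D + 3.95 = 0, with roots I_D = 0.533 or 1.33 mA.
The root I_D = 1.33 mA gives V_GS = 0.024 V ≤ V_t, so take I_D = 0.533 mA.
Then V_GS = 1.78 V and V_DS = V_DD − I_D(R_D+R_S) = 17 − 0.533×10.4 = 11.5 V.
Saturation requires V_DS ≥ V_GS − V_t = 0.681 V; 11.5 ≥ 0.681 ✓.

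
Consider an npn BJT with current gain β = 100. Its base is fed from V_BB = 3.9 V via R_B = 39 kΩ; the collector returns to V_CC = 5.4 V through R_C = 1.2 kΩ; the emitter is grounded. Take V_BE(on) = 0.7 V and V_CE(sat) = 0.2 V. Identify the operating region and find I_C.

saturation; I_C ≈ 4.3 mA

Assume active: I_B = (3.9 − 0.7)/39 = 0.0821 mA, giving I_C = β·I_B = 8.21 mA.
But then V_CE = 5.4 − 8.21×1.2 = -4.45 V < V_CE(sat) = 0.2 V — impossible in the active region.
So the transistor is saturated. With V_CE = 0.2 V, I_C = (V_CC − 0.2)/R_C = 5.2/1.2 = 4.33 mA.
Check: β·I_B = 8.21 mA > I_C = 4.33 mA, confirming saturation.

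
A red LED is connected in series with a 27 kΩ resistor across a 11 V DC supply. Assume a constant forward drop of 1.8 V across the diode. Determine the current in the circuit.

I ≈ 0.34 mA

KVL around the loop: 11 = V_D + I·R = 1.8 + I × 27 kΩ.
So I = (11 − 1.8) / 27 kΩ = 9.2 / 27 = 0.341 mA.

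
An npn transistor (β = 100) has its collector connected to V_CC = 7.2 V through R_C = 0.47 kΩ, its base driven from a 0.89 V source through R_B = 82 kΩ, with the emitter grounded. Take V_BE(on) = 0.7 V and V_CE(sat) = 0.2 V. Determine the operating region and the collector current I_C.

Assume active. Base-emitter loop: I_B = (V_BB − V_BE)/R_B = (0.89 − 0.7)/82 = 0.00232 mA.
I_C = β·I_B = 100×0.00232 = 0.232 mA.
V_CE = V_CC − I_C·R_C = 7.2 − 0.232×0.47 = 7.09 V > V_CE(sat), so the active-region assumption holds.

active; I_C ≈ 0.23 mA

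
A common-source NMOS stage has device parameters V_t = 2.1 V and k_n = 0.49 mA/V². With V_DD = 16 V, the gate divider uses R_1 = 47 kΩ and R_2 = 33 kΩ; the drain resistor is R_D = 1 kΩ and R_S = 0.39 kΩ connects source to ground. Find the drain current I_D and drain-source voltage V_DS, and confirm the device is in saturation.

V_G = V_DD·R_2/(R_1+R_2) = 16×33/80 = 6.6 V.
Assume saturation: I_D = (k_n/2)(V_GS − V_t)² with V_GS = V_G − I_D·R_S = 6.6 − 0.39·I_D.
Substituting gives 0.0373·I_D² − 1.86·I_D + 4.96 = 0, with roots I_D = 2.83 or 47.1 mA.
The root I_D = 47.1 mA gives V_GS = -11.8 V ≤ V_t, so take I_D = 2.83 mA.
Then V_GS = 5.5 V and V_DS = V_DD − I_D(R_D+R_S) = 16 − 2.83×1.39 = 12.1 V.
Saturation requires V_DS ≥ V_GS − V_t = 3.4 V; 12.1 ≥ 3.4 ✓.

I_D ≈ 2.8 mA, V_DS ≈ 12 V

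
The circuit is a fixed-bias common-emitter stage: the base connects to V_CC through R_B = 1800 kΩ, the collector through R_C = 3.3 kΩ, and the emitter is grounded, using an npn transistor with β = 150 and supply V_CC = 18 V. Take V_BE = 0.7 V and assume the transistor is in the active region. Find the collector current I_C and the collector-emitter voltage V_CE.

I_C ≈ 1.4 mA, V_CE ≈ 13 V

Base loop: V_CC = I_B·R_B + V_BE, so I_B = (18 − 0.7)/1800 kΩ = 0.00961 mA.
In the active region I_C = β·I_B = 150 × 0.00961 = 1.44 mA.
Collector loop: V_CE = V_CC − I_C·R_C = 18 − 1.44×3.3 = 13.2 V.
Since V_CE = 13.2 V > V_CE(sat) ≈ 0.2 V, the transistor is in the active region as assumed.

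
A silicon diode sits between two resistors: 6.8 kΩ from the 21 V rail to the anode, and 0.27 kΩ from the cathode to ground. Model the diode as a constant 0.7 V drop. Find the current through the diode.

The two resistors are in series with the diode, so KVL gives 21 = I·6.8 + 0.7 + I·0.27.
I = (21 − 0.7) / (6.8 + 0.27) kΩ = 20.3 / 7.07 = 2.87 mA.

I ≈ 2.9 mA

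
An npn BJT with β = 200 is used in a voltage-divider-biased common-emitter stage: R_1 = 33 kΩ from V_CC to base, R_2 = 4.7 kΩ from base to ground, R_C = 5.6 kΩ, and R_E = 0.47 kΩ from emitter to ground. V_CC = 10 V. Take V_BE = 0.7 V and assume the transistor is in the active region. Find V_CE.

V_CE ≈ 3.3 V

Thevenize the base divider: V_Th = V_CC·R_2/(R_1+R_2) = 10×4.7/37.7 = 1.25 V, R_Th = R_1‖R_2 = 4.11 kΩ.
Base-emitter loop: V_Th = I_B·R_Th + V_BE + (β+1)I_B·R_E, so I_B = (1.25 − 0.7) / (4.11 + 201×0.47) = 0.00555 mA.
I_C = β·I_B = 200×0.00555 = 1.11 mA, and I_E = (β+1)I_B = 1.11 mA.
V_CE = V_CC − I_C·R_C − I_E·R_E = 10 − 1.11×5.6 − 1.11×0.47 = 3.27 V.
V_CE = 3.27 V > 0.2 V confirms active-region operation.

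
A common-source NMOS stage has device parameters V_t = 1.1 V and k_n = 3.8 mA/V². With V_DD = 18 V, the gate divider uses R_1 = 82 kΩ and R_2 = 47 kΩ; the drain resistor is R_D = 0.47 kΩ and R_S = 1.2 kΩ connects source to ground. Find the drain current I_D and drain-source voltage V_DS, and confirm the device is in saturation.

I_D ≈ 3.4 mA, V_DS ≈ 12 V

V_G = V_DD·R_2/(R_1+R_2) = 18×47/129 = 6.56 V.
Assume saturation: I_D = (k_n/2)(V_GS − V_t)² with V_GS = V_G − I_D·R_S = 6.56 − 1.2·I_D.
Substituting gives 2.74·I_D² − 25.9·I_D + 56.6 = 0, with roots I_D = 3.43 or 6.03 mA.
The root I_D = 6.03 mA gives V_GS = -0.682 V ≤ V_t, so take I_D = 3.43 mA.
Then V_GS = 2.44 V and V_DS = V_DD − I_D(R_D+R_S) = 18 − 3.43×1.67 = 12.3 V.
Saturation requires V_DS ≥ V_GS − V_t = 1.34 V; 12.3 ≥ 1.34 ✓.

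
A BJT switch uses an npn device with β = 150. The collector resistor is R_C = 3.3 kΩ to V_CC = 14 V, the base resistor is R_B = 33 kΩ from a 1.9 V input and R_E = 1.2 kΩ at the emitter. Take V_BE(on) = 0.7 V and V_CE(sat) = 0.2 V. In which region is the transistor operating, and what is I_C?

Assume active. Base-emitter loop: I_B = (V_BB − V_BE)/(R_B + (β+1)R_E) = (1.9 − 0.7)/(33 + 151×1.2) = 0.0056 mA.
I_C = β·I_B = 150×0.0056 = 0.84 mA.
V_CE = V_CC − I_C·R_C − I_E·R_E = 14 − 0.84×3.3 − 0.846×1.2 = 10.2 V > V_CE(sat), so the active-region assumption holds.

active; I_C ≈ 0.84 mA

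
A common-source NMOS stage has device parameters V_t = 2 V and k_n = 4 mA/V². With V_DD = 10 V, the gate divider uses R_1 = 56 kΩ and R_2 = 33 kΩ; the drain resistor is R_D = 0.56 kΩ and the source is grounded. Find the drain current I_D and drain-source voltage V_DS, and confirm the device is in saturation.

V_G = V_DD·R_2/(R_1+R_2) = 10×33/89 = 3.71 V. With the source grounded, V_GS = V_G = 3.71 V.
Assume saturation: I_D = (k_n/2)(V_GS − V_t)² = (4/2)×(3.71 − 2)² = 2×1.71² = 5.83 mA.
V_DS = V_DD − I_D·R_D = 10 − 5.83×0.56 = 6.73 V.
Saturation requires V_DS ≥ V_GS − V_t = 1.71 V; 6.73 ≥ 1.71 ✓.

I_D ≈ 5.8 mA, V_DS ≈ 6.7 V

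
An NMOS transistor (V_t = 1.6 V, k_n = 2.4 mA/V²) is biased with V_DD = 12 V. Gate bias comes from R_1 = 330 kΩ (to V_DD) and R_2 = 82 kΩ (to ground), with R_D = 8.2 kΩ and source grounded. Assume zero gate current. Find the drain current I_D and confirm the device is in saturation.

I_D ≈ 0.75 mA

V_G = V_DD·R_2/(R_1+R_2) = 12×82/412 = 2.39 V. With the source grounded, V_GS = V_G = 2.39 V.
Assume saturation: I_D = (k_n/2)(V_GS − V_t)² = (2.4/2)×(2.39 − 1.6)² = 1.2×0.788² = 0.746 mA.
V_DS = V_DD − I_D·R_D = 12 − 0.746×8.2 = 5.88 V.
Saturation requires V_DS ≥ V_GS − V_t = 0.788 V; 5.88 ≥ 0.788 ✓.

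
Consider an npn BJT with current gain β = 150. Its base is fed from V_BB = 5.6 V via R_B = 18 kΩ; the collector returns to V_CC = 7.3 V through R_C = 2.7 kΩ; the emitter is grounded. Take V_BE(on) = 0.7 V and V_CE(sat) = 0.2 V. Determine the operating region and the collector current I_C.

Assume active: I_B = (5.6 − 0.7)/18 = 0.272 mA, giving I_C = β·I_B = 40.8 mA.
But then V_CE = 7.3 − 40.8×2.7 = -103 V < V_CE(sat) = 0.2 V — impossible in the active region.
So the transistor is saturated. With V_CE = 0.2 V, I_C = (V_CC − 0.2)/R_C = 7.1/2.7 = 2.63 mA.
Check: β·I_B = 40.8 mA > I_C = 2.63 mA, confirming saturation.

saturation; I_C ≈ 2.6 mA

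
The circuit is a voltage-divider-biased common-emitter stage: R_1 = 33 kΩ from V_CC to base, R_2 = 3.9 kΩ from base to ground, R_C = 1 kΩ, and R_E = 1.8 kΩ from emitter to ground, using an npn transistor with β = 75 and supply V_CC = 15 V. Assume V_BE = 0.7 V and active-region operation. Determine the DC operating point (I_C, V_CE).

I_C ≈ 0.47 mA, V_CE ≈ 14 V

Thevenize the base divider: V_Th = V_CC·R_2/(R_1+R_2) = 15×3.9/36.9 = 1.59 V, R_Th = R_1‖R_2 = 3.49 kΩ.
Base-emitter loop: V_Th = I_B·R_Th + V_BE + (β+1)I_B·R_E, so I_B = (1.59 − 0.7) / (3.49 + 76×1.8) = 0.00631 mA.
I_C = β·I_B = 75×0.00631 = 0.473 mA, and I_E = (β+1)I_B = 0.48 mA.
V_CE = V_CC − I_C·R_C − I_E·R_E = 15 − 0.473×1 − 0.48×1.8 = 13.7 V.
V_CE = 13.7 V > 0.2 V confirms active-region operation.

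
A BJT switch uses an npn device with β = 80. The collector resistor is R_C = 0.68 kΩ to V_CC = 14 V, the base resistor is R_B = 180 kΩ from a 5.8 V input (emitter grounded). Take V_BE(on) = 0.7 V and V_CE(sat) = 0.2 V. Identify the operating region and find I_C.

active; I_C ≈ 2.3 mA

Assume active. Base-emitter loop: I_B = (V_BB − V_BE)/R_B = (5.8 − 0.7)/180 = 0.0283 mA.
I_C = β·I_B = 80×0.0283 = 2.27 mA.
V_CE = V_CC − I_C·R_C = 14 − 2.27×0.68 = 12.5 V > V_CE(sat), so the active-region assumption holds.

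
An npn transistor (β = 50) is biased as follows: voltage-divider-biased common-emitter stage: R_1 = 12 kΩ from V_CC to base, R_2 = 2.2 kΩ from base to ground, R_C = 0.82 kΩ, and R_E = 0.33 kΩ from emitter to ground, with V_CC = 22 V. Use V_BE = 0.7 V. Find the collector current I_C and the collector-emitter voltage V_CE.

Thevenize the base divider: V_Th = V_CC·R_2/(R_1+R_2) = 22×2.2/14.2 = 3.41 V, R_Th = R_1‖R_2 = 1.86 kΩ.
Base-emitter loop: V_Th = I_B·R_Th + V_BE + (β+1)I_B·R_E, so I_B = (3.41 − 0.7) / (1.86 + 51×0.33) = 0.145 mA.
I_C = β·I_B = 50×0.145 = 7.25 mA, and I_E = (β+1)I_B = 7.39 mA.
V_CE = V_CC − I_C·R_C − I_E·R_E = 22 − 7.25×0.82 − 7.39×0.33 = 13.6 V.
V_CE = 13.6 V > 0.2 V confirms active-region operation.

I_C ≈ 7.2 mA, V_CE ≈ 14 V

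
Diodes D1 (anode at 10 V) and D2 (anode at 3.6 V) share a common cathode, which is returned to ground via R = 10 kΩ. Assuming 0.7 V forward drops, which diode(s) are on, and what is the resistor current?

Assume both conduct. Then node N would need to be at both 10−0.7 = 9.3 V and 3.6−0.7 = 2.9 V, which is impossible.
Assume only D1 conducts: V_N = 10 − 0.7 = 9.3 V, so I_R = 9.3/10 = 0.93 mA.
Check D2: its anode-to-cathode voltage is 3.6 − 9.3 = -5.7 V < 0.7 V, so it is off. The assumption is consistent.

Only D1 conducts; I_R ≈ 0.93 mA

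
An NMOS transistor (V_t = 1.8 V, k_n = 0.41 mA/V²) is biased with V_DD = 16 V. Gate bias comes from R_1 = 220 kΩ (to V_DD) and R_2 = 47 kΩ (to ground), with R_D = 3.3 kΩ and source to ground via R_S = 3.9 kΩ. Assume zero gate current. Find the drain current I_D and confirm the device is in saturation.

I_D ≈ 0.09 mA

V_G = V_DD·R_2/(R_1+R_2) = 16×47/267 = 2.82 V.
Assume saturation: I_D = (k_n/2)(V_GS − V_t)² with V_GS = V_G − I_D·R_S = 2.82 − 3.9·I_D.
Substituting gives 3.12·I_D² − 2.63·I_D + 0.212 = 0, with roots I_D = 0.0904 or 0.752 mA.
The root I_D = 0.752 mA gives V_GS = -0.115 V ≤ V_t, so take I_D = 0.0904 mA.
Then V_GS = 2.46 V and V_DS = V_DD − I_D(R_D+R_S) = 16 − 0.0904×7.2 = 15.3 V.
Saturation requires V_DS ≥ V_GS − V_t = 0.664 V; 15.3 ≥ 0.664 ✓.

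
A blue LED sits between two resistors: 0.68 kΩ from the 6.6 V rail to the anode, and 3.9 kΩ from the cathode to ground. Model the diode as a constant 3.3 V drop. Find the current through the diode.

The two resistors are in series with the diode, so KVL gives 6.6 = I·0.68 + 3.3 + I·3.9.
I = (6.6 − 3.3) / (0.68 + 3.9) kΩ = 3.3 / 4.58 = 0.721 mA.

I ≈ 0.72 mA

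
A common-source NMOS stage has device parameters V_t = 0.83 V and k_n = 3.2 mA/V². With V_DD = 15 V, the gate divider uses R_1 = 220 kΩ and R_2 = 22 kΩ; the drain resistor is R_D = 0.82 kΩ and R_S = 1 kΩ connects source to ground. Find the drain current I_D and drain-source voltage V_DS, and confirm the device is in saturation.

I_D ≈ 0.19 mA, V_DS ≈ 15 V

V_G = V_DD·R_2/(R_1+R_2) = 15×22/242 = 1.36 V.
Assume saturation: I_D = (k_n/2)(V_GS − V_t)² with V_GS = V_G − I_D·R_S = 1.36 − 1·I_D.
Substituting gives 1.6·I_D² − 2.71·I_D + 0.456 = 0, with roots I_D = 0.189 or 1.5 mA.
The root I_D = 1.5 mA gives V_GS = -0.139 V ≤ V_t, so take I_D = 0.189 mA.
Then V_GS = 1.17 V and V_DS = V_DD − I_D(R_D+R_S) = 15 − 0.189×1.82 = 14.7 V.
Saturation requires V_DS ≥ V_GS − V_t = 0.344 V; 14.7 ≥ 0.344 ✓.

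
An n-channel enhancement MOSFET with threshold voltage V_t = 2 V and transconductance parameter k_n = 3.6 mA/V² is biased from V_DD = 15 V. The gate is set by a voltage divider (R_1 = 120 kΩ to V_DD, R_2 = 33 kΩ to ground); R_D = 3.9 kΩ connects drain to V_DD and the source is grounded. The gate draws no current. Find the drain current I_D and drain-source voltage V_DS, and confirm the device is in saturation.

I_D ≈ 2.7 mA, V_DS ≈ 4.3 V

V_G = V_DD·R_2/(R_1+R_2) = 15×33/153 = 3.24 V. With the source grounded, V_GS = V_G = 3.24 V.
Assume saturation: I_D = (k_n/2)(V_GS − V_t)² = (3.6/2)×(3.24 − 2)² = 1.8×1.24² = 2.75 mA.
V_DS = V_DD − I_D·R_D = 15 − 2.75×3.9 = 4.29 V.
Saturation requires V_DS ≥ V_GS − V_t = 1.24 V; 4.29 ≥ 1.24 ✓.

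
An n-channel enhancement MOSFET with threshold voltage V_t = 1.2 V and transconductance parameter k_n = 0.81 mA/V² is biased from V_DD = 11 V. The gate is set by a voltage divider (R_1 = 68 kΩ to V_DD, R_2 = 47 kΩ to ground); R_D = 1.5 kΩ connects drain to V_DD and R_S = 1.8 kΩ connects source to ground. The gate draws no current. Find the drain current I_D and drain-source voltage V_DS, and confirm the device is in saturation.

I_D ≈ 0.97 mA, V_DS ≈ 7.8 V

V_G = V_DD·R_2/(R_1+R_2) = 11×47/115 = 4.5 V.
Assume saturation: I_D = (k_n/2)(V_GS − V_t)² with V_GS = V_G − I_D·R_S = 4.5 − 1.8·I_D.
Substituting gives 1.31·I_D² − 5.81·I_D + 4.4 = 0, with roots I_D = 0.971 or 3.45 mA.
The root I_D = 3.45 mA gives V_GS = -1.72 V ≤ V_t, so take I_D = 0.971 mA.
Then V_GS = 2.75 V and V_DS = V_DD − I_D(R_D+R_S) = 11 − 0.971×3.3 = 7.8 V.
Saturation requires V_DS ≥ V_GS − V_t = 1.55 V; 7.8 ≥ 1.55 ✓.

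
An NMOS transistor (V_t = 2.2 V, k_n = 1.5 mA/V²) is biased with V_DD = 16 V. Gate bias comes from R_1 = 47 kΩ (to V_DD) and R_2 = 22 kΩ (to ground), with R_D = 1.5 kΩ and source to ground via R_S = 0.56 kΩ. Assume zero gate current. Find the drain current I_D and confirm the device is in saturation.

I_D ≈ 2.2 mA

V_G = V_DD·R_2/(R_1+R_2) = 16×22/69 = 5.1 V.
Assume saturation: I_D = (k_n/2)(V_GS − V_t)² with V_GS = V_G − I_D·R_S = 5.1 − 0.56·I_D.
Substituting gives 0.235·I_D² − 3.44·I_D + 6.31 = 0, with roots I_D = 2.15 or 12.5 mA.
The root I_D = 12.5 mA gives V_GS = -1.88 V ≤ V_t, so take I_D = 2.15 mA.
Then V_GS = 3.89 V and V_DS = V_DD − I_D(R_D+R_S) = 16 − 2.15×2.06 = 11.6 V.
Saturation requires V_DS ≥ V_GS − V_t = 1.69 V; 11.6 ≥ 1.69 ✓.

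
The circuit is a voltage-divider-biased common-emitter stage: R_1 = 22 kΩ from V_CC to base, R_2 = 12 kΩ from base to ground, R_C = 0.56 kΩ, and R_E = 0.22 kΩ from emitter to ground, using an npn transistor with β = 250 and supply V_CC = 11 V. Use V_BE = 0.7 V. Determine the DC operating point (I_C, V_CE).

I_C ≈ 13 mA, V_CE ≈ 1.1 V

Thevenize the base divider: V_Th = V_CC·R_2/(R_1+R_2) = 11×12/34 = 3.88 V, R_Th = R_1‖R_2 = 7.76 kΩ.
Base-emitter loop: V_Th = I_B·R_Th + V_BE + (β+1)I_B·R_E, so I_B = (3.88 − 0.7) / (7.76 + 251×0.22) = 0.0505 mA.
I_C = β·I_B = 250×0.0505 = 12.6 mA, and I_E = (β+1)I_B = 12.7 mA.
V_CE = V_CC − I_C·R_C − I_E·R_E = 11 − 12.6×0.56 − 12.7×0.22 = 1.14 V.
V_CE = 1.14 V > 0.2 V confirms active-region operation.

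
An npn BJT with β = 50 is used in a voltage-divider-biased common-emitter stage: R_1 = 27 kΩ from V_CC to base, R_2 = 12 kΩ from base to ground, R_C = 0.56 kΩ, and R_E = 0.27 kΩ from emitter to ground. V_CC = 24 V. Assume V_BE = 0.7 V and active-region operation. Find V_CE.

V_CE ≈ 11 V

Thevenize the base divider: V_Th = V_CC·R_2/(R_1+R_2) = 24×12/39 = 7.38 V, R_Th = R_1‖R_2 = 8.31 kΩ.
Base-emitter loop: V_Th = I_B·R_Th + V_BE + (β+1)I_B·R_E, so I_B = (7.38 − 0.7) / (8.31 + 51×0.27) = 0.303 mA.
I_C = β·I_B = 50×0.303 = 15.1 mA, and I_E = (β+1)I_B = 15.4 mA.
V_CE = V_CC − I_C·R_C − I_E·R_E = 24 − 15.1×0.56 − 15.4×0.27 = 11.4 V.
V_CE = 11.4 V > 0.2 V confirms active-region operation.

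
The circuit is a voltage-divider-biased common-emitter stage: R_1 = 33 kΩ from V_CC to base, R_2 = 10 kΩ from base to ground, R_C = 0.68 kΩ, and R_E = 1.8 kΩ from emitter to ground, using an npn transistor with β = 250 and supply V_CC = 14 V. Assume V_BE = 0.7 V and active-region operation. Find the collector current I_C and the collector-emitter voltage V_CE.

I_C ≈ 1.4 mA, V_CE ≈ 11 V

Thevenize the base divider: V_Th = V_CC·R_2/(R_1+R_2) = 14×10/43 = 3.26 V, R_Th = R_1‖R_2 = 7.67 kΩ.
Base-emitter loop: V_Th = I_B·R_Th + V_BE + (β+1)I_B·R_E, so I_B = (3.26 − 0.7) / (7.67 + 251×1.8) = 0.00556 mA.
I_C = β·I_B = 250×0.00556 = 1.39 mA, and I_E = (β+1)I_B = 1.4 mA.
V_CE = V_CC − I_C·R_C − I_E·R_E = 14 − 1.39×0.68 − 1.4×1.8 = 10.5 V.
V_CE = 10.5 V > 0.2 V confirms active-region operation.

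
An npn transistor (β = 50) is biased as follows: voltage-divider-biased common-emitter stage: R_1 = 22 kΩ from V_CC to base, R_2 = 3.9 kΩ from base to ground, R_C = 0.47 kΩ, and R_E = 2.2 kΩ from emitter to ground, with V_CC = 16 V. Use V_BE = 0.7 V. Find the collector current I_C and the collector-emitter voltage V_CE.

I_C ≈ 0.74 mA, V_CE ≈ 14 V

Thevenize the base divider: V_Th = V_CC·R_2/(R_1+R_2) = 16×3.9/25.9 = 2.41 V, R_Th = R_1‖R_2 = 3.31 kΩ.
Base-emitter loop: V_Th = I_B·R_Th + V_BE + (β+1)I_B·R_E, so I_B = (2.41 − 0.7) / (3.31 + 51×2.2) = 0.0148 mA.
I_C = β·I_B = 50×0.0148 = 0.74 mA, and I_E = (β+1)I_B = 0.755 mA.
V_CE = V_CC − I_C·R_C − I_E·R_E = 16 − 0.74×0.47 − 0.755×2.2 = 14 V.
V_CE = 14 V > 0.2 V confirms active-region operation.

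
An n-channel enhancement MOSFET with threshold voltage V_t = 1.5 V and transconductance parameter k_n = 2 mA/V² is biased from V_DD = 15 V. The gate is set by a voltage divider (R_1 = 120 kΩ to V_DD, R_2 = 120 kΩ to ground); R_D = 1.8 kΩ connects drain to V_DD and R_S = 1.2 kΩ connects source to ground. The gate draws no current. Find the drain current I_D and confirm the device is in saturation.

I_D ≈ 3.5 mA

V_G = V_DD·R_2/(R_1+R_2) = 15×120/240 = 7.5 V.
Assume saturation: I_D = (k_n/2)(V_GS − V_t)² with V_GS = V_G − I_D·R_S = 7.5 − 1.2·I_D.
Substituting gives 1.44·I_D² − 15.4·I_D + 36 = 0, with roots I_D = 3.45 or 7.24 mA.
The root I_D = 7.24 mA gives V_GS = -1.19 V ≤ V_t, so take I_D = 3.45 mA.
Then V_GS = 3.36 V and V_DS = V_DD − I_D(R_D+R_S) = 15 − 3.45×3 = 4.64 V.
Saturation requires V_DS ≥ V_GS − V_t = 1.86 V; 4.64 ≥ 1.86 ✓.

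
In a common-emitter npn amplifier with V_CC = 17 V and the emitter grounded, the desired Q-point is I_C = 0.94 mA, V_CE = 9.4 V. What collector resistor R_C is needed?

Collector loop: V_CC = I_C·R_C + V_CE.
R_C = (V_CC − V_CE)/I_C = (17 − 9.4)/0.94 = 8.09 kΩ.

R_C ≈ 8.1 kΩ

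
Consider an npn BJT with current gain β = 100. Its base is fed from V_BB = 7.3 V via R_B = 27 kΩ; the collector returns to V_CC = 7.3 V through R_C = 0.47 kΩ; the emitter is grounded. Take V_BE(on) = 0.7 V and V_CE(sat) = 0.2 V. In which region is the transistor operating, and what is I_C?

saturation; I_C ≈ 15 mA

Assume active: I_B = (7.3 − 0.7)/27 = 0.244 mA, giving I_C = β·I_B = 24.4 mA.
But then V_CE = 7.3 − 24.4×0.47 = -4.19 V < V_CE(sat) = 0.2 V — impossible in the active region.
So the transistor is saturated. With V_CE = 0.2 V, I_C = (V_CC − 0.2)/R_C = 7.1/0.47 = 15.1 mA.
Check: β·I_B = 24.4 mA > I_C = 15.1 mA, confirming saturation.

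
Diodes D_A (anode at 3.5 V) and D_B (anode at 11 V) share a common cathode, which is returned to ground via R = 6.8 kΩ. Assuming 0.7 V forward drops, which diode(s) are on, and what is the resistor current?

Assume both conduct. Then node N would need to be at both 3.5−0.7 = 2.8 V and 11−0.7 = 10.3 V, which is impossible.
Assume only D_B conducts: V_N = 11 − 0.7 = 10.3 V, so I_R = 10.3/6.8 = 1.51 mA.
Check D_A: its anode-to-cathode voltage is 3.5 − 10.3 = -6.8 V < 0.7 V, so it is off. The assumption is consistent.

Only D_B conducts; I_R ≈ 1.5 mA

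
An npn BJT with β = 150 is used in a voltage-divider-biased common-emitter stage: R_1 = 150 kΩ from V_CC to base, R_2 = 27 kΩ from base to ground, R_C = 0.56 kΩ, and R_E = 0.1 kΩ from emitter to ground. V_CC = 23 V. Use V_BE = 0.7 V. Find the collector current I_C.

Thevenize the base divider: V_Th = V_CC·R_2/(R_1+R_2) = 23×27/177 = 3.51 V, R_Th = R_1‖R_2 = 22.9 kΩ.
Base-emitter loop: V_Th = I_B·R_Th + V_BE + (β+1)I_B·R_E, so I_B = (3.51 − 0.7) / (22.9 + 151×0.1) = 0.0739 mA.
I_C = β·I_B = 150×0.0739 = 11.1 mA, and I_E = (β+1)I_B = 11.2 mA.
V_CE = V_CC − I_C·R_C − I_E·R_E = 23 − 11.1×0.56 − 11.2×0.1 = 15.7 V.
V_CE = 15.7 V > 0.2 V confirms active-region operation.

I_C ≈ 11 mA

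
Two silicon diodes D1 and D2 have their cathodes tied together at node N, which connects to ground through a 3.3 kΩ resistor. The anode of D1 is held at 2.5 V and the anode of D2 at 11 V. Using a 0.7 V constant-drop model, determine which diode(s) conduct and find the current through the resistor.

Assume both conduct. Then node N would need to be at both 2.5−0.7 = 1.8 V and 11−0.7 = 10.3 V, which is impossible.
Assume only D2 conducts: V_N = 11 − 0.7 = 10.3 V, so I_R = 10.3/3.3 = 3.12 mA.
Check D1: its anode-to-cathode voltage is 2.5 − 10.3 = -7.8 V < 0.7 V, so it is off. The assumption is consistent.

Only D2 conducts; I_R ≈ 3.1 mA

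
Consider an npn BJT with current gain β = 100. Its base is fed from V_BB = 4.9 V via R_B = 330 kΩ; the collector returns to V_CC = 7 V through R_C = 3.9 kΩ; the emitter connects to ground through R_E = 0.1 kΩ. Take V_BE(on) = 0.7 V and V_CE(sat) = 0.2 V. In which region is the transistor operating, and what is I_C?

Assume active. Base-emitter loop: I_B = (V_BB − V_BE)/(R_B + (β+1)R_E) = (4.9 − 0.7)/(330 + 101×0.1) = 0.0123 mA.
I_C = β·I_B = 100×0.0123 = 1.23 mA.
V_CE = V_CC − I_C·R_C − I_E·R_E = 7 − 1.23×3.9 − 1.25×0.1 = 2.06 V > V_CE(sat), so the active-region assumption holds.

active; I_C ≈ 1.2 mA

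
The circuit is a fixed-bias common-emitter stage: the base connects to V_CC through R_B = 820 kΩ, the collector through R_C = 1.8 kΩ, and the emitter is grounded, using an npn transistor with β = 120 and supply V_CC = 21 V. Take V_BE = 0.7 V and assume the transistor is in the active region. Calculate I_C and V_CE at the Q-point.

I_C ≈ 3 mA, V_CE ≈ 16 V

Base loop: V_CC = I_B·R_B + V_BE, so I_B = (21 − 0.7)/820 kΩ = 0.0248 mA.
In the active region I_C = β·I_B = 120 × 0.0248 = 2.97 mA.
Collector loop: V_CE = V_CC − I_C·R_C = 21 − 2.97×1.8 = 15.7 V.
Since V_CE = 15.7 V > V_CE(sat) ≈ 0.2 V, the transistor is in the active region as assumed.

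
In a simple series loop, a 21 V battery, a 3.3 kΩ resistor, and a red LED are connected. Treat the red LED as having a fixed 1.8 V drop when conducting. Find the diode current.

I ≈ 5.8 mA

KVL around the loop: 21 = V_D + I·R = 1.8 + I × 3.3 kΩ.
So I = (21 − 1.8) / 3.3 kΩ = 19.2 / 3.3 = 5.82 mA.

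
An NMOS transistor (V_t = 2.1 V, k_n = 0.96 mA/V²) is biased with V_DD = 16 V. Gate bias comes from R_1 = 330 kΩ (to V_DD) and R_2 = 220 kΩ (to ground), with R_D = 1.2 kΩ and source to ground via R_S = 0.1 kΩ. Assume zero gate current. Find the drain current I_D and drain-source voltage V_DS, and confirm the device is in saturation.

I_D ≈ 6.4 mA, V_DS ≈ 7.7 V

V_G = V_DD·R_2/(R_1+R_2) = 16×220/550 = 6.4 V.
Assume saturation: I_D = (k_n/2)(V_GS − V_t)² with V_GS = V_G − I_D·R_S = 6.4 − 0.1·I_D.
Substituting gives 0.0048·I_D² − 1.41·I_D + 8.88 = 0, with roots I_D = 6.42 or 288 mA.
The root I_D = 288 mA gives V_GS = -22.4 V ≤ V_t, so take I_D = 6.42 mA.
Then V_GS = 5.76 V and V_DS = V_DD − I_D(R_D+R_S) = 16 − 6.42×1.3 = 7.65 V.
Saturation requires V_DS ≥ V_GS − V_t = 3.66 V; 7.65 ≥ 3.66 ✓.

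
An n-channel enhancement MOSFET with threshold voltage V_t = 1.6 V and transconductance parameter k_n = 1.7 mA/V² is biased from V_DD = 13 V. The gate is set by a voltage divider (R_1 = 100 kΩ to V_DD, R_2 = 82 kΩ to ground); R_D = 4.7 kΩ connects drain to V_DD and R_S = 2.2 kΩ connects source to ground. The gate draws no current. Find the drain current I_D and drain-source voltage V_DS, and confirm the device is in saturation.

I_D ≈ 1.4 mA, V_DS ≈ 3.6 V

V_G = V_DD·R_2/(R_1+R_2) = 13×82/182 = 5.86 V.
Assume saturation: I_D = (k_n/2)(V_GS − V_t)² with V_GS = V_G − I_D·R_S = 5.86 − 2.2·I_D.
Substituting gives 4.11·I_D² − 16.9·I_D + 15.4 = 0, with roots I_D = 1.36 or 2.75 mA.
The root I_D = 2.75 mA gives V_GS = -0.2 V ≤ V_t, so take I_D = 1.36 mA.
Then V_GS = 2.86 V and V_DS = V_DD − I_D(R_D+R_S) = 13 − 1.36×6.9 = 3.62 V.
Saturation requires V_DS ≥ V_GS − V_t = 1.26 V; 3.62 ≥ 1.26 ✓.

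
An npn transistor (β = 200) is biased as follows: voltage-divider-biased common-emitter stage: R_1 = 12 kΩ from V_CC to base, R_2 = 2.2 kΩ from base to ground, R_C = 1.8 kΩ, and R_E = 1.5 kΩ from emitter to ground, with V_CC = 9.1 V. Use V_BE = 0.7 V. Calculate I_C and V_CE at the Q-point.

Thevenize the base divider: V_Th = V_CC·R_2/(R_1+R_2) = 9.1×2.2/14.2 = 1.41 V, R_Th = R_1‖R_2 = 1.86 kΩ.
Base-emitter loop: V_Th = I_B·R_Th + V_BE + (β+1)I_B·R_E, so I_B = (1.41 − 0.7) / (1.86 + 201×1.5) = 0.00234 mA.
I_C = β·I_B = 200×0.00234 = 0.468 mA, and I_E = (β+1)I_B = 0.47 mA.
V_CE = V_CC − I_C·R_C − I_E·R_E = 9.1 − 0.468×1.8 − 0.47×1.5 = 7.55 V.
V_CE = 7.55 V > 0.2 V confirms active-region operation.

I_C ≈ 0.47 mA, V_CE ≈ 7.6 V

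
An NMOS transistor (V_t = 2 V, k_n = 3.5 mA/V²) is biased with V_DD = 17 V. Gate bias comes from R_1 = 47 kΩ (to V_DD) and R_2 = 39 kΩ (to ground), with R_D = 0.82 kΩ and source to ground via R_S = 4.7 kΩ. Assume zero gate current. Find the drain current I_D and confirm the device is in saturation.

I_D ≈ 1 mA

V_G = V_DD·R_2/(R_1+R_2) = 17×39/86 = 7.71 V.
Assume saturation: I_D = (k_n/2)(V_GS − V_t)² with V_GS = V_G − I_D·R_S = 7.71 − 4.7·I_D.
Substituting gives 38.7·I_D² − 94.9·I_D + 57 = 0, with roots I_D = 1.05 or 1.41 mA.
The root I_D = 1.41 mA gives V_GS = 1.1 V ≤ V_t, so take I_D = 1.05 mA.
Then V_GS = 2.77 V and V_DS = V_DD − I_D(R_D+R_S) = 17 − 1.05×5.52 = 11.2 V.
Saturation requires V_DS ≥ V_GS − V_t = 0.775 V; 11.2 ≥ 0.775 ✓.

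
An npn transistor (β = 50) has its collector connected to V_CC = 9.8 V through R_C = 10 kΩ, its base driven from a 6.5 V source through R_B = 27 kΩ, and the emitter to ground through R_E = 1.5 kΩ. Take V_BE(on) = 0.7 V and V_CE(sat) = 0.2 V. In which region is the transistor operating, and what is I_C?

Assume active: I_B = (6.5 − 0.7)/(27 + 51×1.5) = 0.056 mA, I_C = β·I_B = 2.8 mA.
Then V_CE = 9.8 − 2.8×10 − 2.86×1.5 = -22.5 V < 0.2 V — the active assumption fails.
Re-solve with V_CE = 0.2 V. KCL at the emitter: V_E/R_E = (V_BB−0.7−V_E)/R_B + (V_CC−0.2−V_E)/R_C, giving V_E = 1.46 V.
I_C = (V_CC − 0.2 − V_E)/R_C = (9.6 − 1.46)/10 = 0.814 mA.
Check: I_B = (5.8 − 1.46)/27 = 0.161 mA, and β·I_B = 8.03 mA > I_C, confirming saturation.

saturation; I_C ≈ 0.81 mA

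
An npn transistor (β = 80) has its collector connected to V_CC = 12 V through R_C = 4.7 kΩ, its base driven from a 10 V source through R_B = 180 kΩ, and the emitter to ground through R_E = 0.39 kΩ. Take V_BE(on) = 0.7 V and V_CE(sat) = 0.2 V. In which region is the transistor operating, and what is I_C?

Assume active: I_B = (10 − 0.7)/(180 + 81×0.39) = 0.044 mA, I_C = β·I_B = 3.52 mA.
Then V_CE = 12 − 3.52×4.7 − 3.56×0.39 = -5.91 V < 0.2 V — the active assumption fails.
Re-solve with V_CE = 0.2 V. KCL at the emitter: V_E/R_E = (V_BB−0.7−V_E)/R_B + (V_CC−0.2−V_E)/R_C, giving V_E = 0.921 V.
I_C = (V_CC − 0.2 − V_E)/R_C = (11.8 − 0.921)/4.7 = 2.31 mA.
Check: I_B = (9.3 − 0.921)/180 = 0.0466 mA, and β·I_B = 3.72 mA > I_C, confirming saturation.

saturation; I_C ≈ 2.3 mA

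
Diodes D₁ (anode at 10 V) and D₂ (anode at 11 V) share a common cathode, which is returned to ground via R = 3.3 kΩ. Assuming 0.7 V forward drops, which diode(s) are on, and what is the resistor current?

Assume both conduct. Then node N would need to be at both 10−0.7 = 9.3 V and 11−0.7 = 10.3 V, which is impossible.
Assume only D₂ conducts: V_N = 11 − 0.7 = 10.3 V, so I_R = 10.3/3.3 = 3.12 mA.
Check D₁: its anode-to-cathode voltage is 10 − 10.3 = -0.3 V < 0.7 V, so it is off. The assumption is consistent.

Only D₂ conducts; I_R ≈ 3.1 mA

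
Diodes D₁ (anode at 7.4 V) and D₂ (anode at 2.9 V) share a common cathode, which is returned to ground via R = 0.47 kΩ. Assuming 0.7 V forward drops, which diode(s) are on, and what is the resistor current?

Only D₁ conducts; I_R ≈ 14 mA

Assume both conduct. Then node N would need to be at both 7.4−0.7 = 6.7 V and 2.9−0.7 = 2.2 V, which is impossible.
Assume only D₁ conducts: V_N = 7.4 − 0.7 = 6.7 V, so I_R = 6.7/0.47 = 14.3 mA.
Check D₂: its anode-to-cathode voltage is 2.9 − 6.7 = -3.8 V < 0.7 V, so it is off. The assumption is consistent.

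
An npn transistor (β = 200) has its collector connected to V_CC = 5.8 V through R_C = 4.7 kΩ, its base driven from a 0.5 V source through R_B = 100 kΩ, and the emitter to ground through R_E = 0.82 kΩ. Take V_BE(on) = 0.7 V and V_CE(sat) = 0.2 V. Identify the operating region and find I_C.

V_BB = 0.5 V ≤ V_BE(on) = 0.7 V, so the base-emitter junction is not forward biased.
The transistor is in cutoff: I_B = I_C = 0.

cutoff; I_C ≈ 0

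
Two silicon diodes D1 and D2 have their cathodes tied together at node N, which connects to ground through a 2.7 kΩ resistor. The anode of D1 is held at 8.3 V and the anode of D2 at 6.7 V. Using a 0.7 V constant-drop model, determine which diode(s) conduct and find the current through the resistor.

Only D1 conducts; I_R ≈ 2.8 mA

Assume both conduct. Then node N would need to be at both 8.3−0.7 = 7.6 V and 6.7−0.7 = 6 V, which is impossible.
Assume only D1 conducts: V_N = 8.3 − 0.7 = 7.6 V, so I_R = 7.6/2.7 = 2.81 mA.
Check D2: its anode-to-cathode voltage is 6.7 − 7.6 = -0.9 V < 0.7 V, so it is off. The assumption is consistent.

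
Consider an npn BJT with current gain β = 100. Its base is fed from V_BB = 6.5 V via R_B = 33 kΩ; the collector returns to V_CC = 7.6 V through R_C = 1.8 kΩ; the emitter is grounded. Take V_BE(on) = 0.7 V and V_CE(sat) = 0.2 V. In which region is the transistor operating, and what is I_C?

saturation; I_C ≈ 4.1 mA

Assume active: I_B = (6.5 − 0.7)/33 = 0.176 mA, giving I_C = β·I_B = 17.6 mA.
But then V_CE = 7.6 − 17.6×1.8 = -24 V < V_CE(sat) = 0.2 V — impossible in the active region.
So the transistor is saturated. With V_CE = 0.2 V, I_C = (V_CC − 0.2)/R_C = 7.4/1.8 = 4.11 mA.
Check: β·I_B = 17.6 mA > I_C = 4.11 mA, confirming saturation.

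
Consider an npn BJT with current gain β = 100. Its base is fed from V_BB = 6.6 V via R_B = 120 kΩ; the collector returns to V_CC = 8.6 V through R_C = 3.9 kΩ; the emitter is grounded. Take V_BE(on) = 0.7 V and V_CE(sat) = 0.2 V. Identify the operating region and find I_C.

saturation; I_C ≈ 2.2 mA

Assume active: I_B = (6.6 − 0.7)/120 = 0.0492 mA, giving I_C = β·I_B = 4.92 mA.
But then V_CE = 8.6 − 4.92×3.9 = -10.6 V < V_CE(sat) = 0.2 V — impossible in the active region.
So the transistor is saturated. With V_CE = 0.2 V, I_C = (V_CC − 0.2)/R_C = 8.4/3.9 = 2.15 mA.
Check: β·I_B = 4.92 mA > I_C = 2.15 mA, confirming saturation.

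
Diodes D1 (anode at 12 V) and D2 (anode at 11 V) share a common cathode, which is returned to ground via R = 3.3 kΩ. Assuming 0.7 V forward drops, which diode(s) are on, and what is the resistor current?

Only D1 conducts; I_R ≈ 3.4 mA

Assume both conduct. Then node N would need to be at both 12−0.7 = 11.3 V and 11−0.7 = 10.3 V, which is impossible.
Assume only D1 conducts: V_N = 12 − 0.7 = 11.3 V, so I_R = 11.3/3.3 = 3.42 mA.
Check D2: its anode-to-cathode voltage is 11 − 11.3 = -0.3 V < 0.7 V, so it is off. The assumption is consistent.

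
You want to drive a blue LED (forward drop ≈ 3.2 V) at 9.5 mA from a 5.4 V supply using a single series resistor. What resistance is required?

The resistor drops V_S − V_D = 5.4 − 3.2 = 2.2 V at 9.5 mA.
R = 2.2 V / 9.5 mA = 0.232 kΩ.

R ≈ 0.23 kΩ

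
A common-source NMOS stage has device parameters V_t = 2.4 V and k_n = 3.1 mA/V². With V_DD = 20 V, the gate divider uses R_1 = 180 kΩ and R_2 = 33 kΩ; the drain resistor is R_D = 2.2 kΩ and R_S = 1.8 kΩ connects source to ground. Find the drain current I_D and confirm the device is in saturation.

V_G = V_DD·R_2/(R_1+R_2) = 20×33/213 = 3.1 V.
Assume saturation: I_D = (k_n/2)(V_GS − V_t)² with V_GS = V_G − I_D·R_S = 3.1 − 1.8·I_D.
Substituting gives 5.02·I_D² − 4.9·I_D + 0.756 = 0, with roots I_D = 0.192 or 0.783 mA.
The root I_D = 0.783 mA gives V_GS = 1.69 V ≤ V_t, so take I_D = 0.192 mA.
Then V_GS = 2.75 V and V_DS = V_DD − I_D(R_D+R_S) = 20 − 0.192×4 = 19.2 V.
Saturation requires V_DS ≥ V_GS − V_t = 0.352 V; 19.2 ≥ 0.352 ✓.

I_D ≈ 0.19 mA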